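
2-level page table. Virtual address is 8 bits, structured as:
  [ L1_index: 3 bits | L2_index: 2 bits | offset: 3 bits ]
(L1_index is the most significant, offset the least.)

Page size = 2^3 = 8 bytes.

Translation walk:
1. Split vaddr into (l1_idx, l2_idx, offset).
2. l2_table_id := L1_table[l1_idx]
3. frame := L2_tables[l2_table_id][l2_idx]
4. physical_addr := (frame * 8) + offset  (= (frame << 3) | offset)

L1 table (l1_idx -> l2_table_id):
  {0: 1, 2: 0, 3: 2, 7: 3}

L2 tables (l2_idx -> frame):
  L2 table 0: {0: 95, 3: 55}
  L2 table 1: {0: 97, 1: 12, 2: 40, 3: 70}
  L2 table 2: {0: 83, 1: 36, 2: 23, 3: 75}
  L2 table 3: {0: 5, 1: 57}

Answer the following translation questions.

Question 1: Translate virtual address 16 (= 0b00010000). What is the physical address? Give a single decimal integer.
Answer: 320

Derivation:
vaddr = 16 = 0b00010000
Split: l1_idx=0, l2_idx=2, offset=0
L1[0] = 1
L2[1][2] = 40
paddr = 40 * 8 + 0 = 320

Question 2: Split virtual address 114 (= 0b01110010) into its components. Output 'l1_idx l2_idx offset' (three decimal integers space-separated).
vaddr = 114 = 0b01110010
  top 3 bits -> l1_idx = 3
  next 2 bits -> l2_idx = 2
  bottom 3 bits -> offset = 2

Answer: 3 2 2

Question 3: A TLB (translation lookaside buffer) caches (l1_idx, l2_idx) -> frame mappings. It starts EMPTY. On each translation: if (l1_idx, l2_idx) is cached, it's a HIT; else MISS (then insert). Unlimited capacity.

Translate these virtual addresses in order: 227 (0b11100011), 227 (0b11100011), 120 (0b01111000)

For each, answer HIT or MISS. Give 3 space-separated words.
vaddr=227: (7,0) not in TLB -> MISS, insert
vaddr=227: (7,0) in TLB -> HIT
vaddr=120: (3,3) not in TLB -> MISS, insert

Answer: MISS HIT MISS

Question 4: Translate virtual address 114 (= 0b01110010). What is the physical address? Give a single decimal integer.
vaddr = 114 = 0b01110010
Split: l1_idx=3, l2_idx=2, offset=2
L1[3] = 2
L2[2][2] = 23
paddr = 23 * 8 + 2 = 186

Answer: 186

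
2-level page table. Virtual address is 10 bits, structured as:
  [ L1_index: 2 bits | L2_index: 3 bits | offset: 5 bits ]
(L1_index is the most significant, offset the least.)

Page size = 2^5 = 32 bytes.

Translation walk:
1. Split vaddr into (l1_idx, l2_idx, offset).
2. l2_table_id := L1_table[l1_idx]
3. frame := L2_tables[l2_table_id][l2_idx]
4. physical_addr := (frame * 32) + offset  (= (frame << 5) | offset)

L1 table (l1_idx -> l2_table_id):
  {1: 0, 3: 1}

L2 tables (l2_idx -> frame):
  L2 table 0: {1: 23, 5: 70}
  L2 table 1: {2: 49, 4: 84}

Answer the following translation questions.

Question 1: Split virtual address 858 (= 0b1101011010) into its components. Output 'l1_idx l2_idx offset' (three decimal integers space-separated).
vaddr = 858 = 0b1101011010
  top 2 bits -> l1_idx = 3
  next 3 bits -> l2_idx = 2
  bottom 5 bits -> offset = 26

Answer: 3 2 26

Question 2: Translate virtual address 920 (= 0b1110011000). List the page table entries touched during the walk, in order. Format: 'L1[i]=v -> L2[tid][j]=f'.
vaddr = 920 = 0b1110011000
Split: l1_idx=3, l2_idx=4, offset=24

Answer: L1[3]=1 -> L2[1][4]=84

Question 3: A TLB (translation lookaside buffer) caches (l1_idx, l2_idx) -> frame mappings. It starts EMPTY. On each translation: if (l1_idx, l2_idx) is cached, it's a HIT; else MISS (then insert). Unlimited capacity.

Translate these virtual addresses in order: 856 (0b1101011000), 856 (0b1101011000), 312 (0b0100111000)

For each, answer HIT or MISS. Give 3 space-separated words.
Answer: MISS HIT MISS

Derivation:
vaddr=856: (3,2) not in TLB -> MISS, insert
vaddr=856: (3,2) in TLB -> HIT
vaddr=312: (1,1) not in TLB -> MISS, insert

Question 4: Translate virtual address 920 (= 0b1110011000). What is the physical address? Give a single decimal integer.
vaddr = 920 = 0b1110011000
Split: l1_idx=3, l2_idx=4, offset=24
L1[3] = 1
L2[1][4] = 84
paddr = 84 * 32 + 24 = 2712

Answer: 2712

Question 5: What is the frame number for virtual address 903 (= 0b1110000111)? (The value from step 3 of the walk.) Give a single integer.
vaddr = 903: l1_idx=3, l2_idx=4
L1[3] = 1; L2[1][4] = 84

Answer: 84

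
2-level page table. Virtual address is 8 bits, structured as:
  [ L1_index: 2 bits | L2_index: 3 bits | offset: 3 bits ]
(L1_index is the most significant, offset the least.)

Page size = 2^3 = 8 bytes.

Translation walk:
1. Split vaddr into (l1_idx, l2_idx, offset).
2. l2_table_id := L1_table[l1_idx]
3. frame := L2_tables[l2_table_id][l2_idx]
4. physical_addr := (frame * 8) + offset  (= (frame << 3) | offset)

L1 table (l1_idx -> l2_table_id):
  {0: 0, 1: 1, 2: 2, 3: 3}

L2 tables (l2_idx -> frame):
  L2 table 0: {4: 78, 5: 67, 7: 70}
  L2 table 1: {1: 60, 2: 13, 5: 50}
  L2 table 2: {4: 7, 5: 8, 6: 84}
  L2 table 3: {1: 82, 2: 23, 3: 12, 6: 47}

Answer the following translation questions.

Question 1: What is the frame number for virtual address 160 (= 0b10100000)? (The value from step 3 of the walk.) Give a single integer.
Answer: 7

Derivation:
vaddr = 160: l1_idx=2, l2_idx=4
L1[2] = 2; L2[2][4] = 7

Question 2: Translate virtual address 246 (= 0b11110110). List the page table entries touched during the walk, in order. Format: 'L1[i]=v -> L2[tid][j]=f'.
vaddr = 246 = 0b11110110
Split: l1_idx=3, l2_idx=6, offset=6

Answer: L1[3]=3 -> L2[3][6]=47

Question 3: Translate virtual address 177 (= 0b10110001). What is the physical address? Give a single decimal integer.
vaddr = 177 = 0b10110001
Split: l1_idx=2, l2_idx=6, offset=1
L1[2] = 2
L2[2][6] = 84
paddr = 84 * 8 + 1 = 673

Answer: 673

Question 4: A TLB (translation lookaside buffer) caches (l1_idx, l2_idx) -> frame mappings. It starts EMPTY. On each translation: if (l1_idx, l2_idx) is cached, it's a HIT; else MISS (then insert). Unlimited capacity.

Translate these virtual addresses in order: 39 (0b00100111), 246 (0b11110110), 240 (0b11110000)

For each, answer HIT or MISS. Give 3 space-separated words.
Answer: MISS MISS HIT

Derivation:
vaddr=39: (0,4) not in TLB -> MISS, insert
vaddr=246: (3,6) not in TLB -> MISS, insert
vaddr=240: (3,6) in TLB -> HIT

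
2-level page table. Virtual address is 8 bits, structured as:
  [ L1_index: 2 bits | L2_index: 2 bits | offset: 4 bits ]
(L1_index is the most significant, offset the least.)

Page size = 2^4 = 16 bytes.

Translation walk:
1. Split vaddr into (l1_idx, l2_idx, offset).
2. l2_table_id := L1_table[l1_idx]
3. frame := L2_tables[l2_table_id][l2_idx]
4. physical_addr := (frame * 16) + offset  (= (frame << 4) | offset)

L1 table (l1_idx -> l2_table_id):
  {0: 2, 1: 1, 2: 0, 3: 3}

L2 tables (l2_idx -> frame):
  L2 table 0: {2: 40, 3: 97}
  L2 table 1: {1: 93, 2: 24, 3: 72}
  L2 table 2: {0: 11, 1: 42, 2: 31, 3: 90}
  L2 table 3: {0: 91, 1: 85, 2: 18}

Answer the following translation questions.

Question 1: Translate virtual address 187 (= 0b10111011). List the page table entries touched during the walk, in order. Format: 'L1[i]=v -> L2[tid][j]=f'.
Answer: L1[2]=0 -> L2[0][3]=97

Derivation:
vaddr = 187 = 0b10111011
Split: l1_idx=2, l2_idx=3, offset=11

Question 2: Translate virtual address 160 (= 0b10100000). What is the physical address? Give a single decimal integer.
Answer: 640

Derivation:
vaddr = 160 = 0b10100000
Split: l1_idx=2, l2_idx=2, offset=0
L1[2] = 0
L2[0][2] = 40
paddr = 40 * 16 + 0 = 640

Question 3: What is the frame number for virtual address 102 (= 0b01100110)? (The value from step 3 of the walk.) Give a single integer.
Answer: 24

Derivation:
vaddr = 102: l1_idx=1, l2_idx=2
L1[1] = 1; L2[1][2] = 24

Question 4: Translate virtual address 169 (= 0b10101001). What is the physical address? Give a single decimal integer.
vaddr = 169 = 0b10101001
Split: l1_idx=2, l2_idx=2, offset=9
L1[2] = 0
L2[0][2] = 40
paddr = 40 * 16 + 9 = 649

Answer: 649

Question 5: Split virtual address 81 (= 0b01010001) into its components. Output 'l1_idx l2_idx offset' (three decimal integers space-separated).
vaddr = 81 = 0b01010001
  top 2 bits -> l1_idx = 1
  next 2 bits -> l2_idx = 1
  bottom 4 bits -> offset = 1

Answer: 1 1 1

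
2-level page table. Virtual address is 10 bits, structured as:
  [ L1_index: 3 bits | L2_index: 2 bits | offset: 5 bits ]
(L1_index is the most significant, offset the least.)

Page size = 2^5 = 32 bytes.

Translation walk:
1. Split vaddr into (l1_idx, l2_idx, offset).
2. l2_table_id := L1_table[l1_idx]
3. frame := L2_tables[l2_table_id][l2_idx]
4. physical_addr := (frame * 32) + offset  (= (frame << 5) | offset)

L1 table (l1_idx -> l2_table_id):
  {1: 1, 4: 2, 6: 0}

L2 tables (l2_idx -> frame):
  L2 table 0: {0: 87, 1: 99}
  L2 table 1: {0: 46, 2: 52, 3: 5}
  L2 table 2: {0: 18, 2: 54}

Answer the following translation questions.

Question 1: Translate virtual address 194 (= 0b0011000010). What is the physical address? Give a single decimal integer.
Answer: 1666

Derivation:
vaddr = 194 = 0b0011000010
Split: l1_idx=1, l2_idx=2, offset=2
L1[1] = 1
L2[1][2] = 52
paddr = 52 * 32 + 2 = 1666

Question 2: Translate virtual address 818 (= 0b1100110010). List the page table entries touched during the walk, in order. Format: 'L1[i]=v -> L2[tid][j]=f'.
Answer: L1[6]=0 -> L2[0][1]=99

Derivation:
vaddr = 818 = 0b1100110010
Split: l1_idx=6, l2_idx=1, offset=18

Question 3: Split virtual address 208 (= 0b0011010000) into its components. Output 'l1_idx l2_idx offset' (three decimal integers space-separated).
Answer: 1 2 16

Derivation:
vaddr = 208 = 0b0011010000
  top 3 bits -> l1_idx = 1
  next 2 bits -> l2_idx = 2
  bottom 5 bits -> offset = 16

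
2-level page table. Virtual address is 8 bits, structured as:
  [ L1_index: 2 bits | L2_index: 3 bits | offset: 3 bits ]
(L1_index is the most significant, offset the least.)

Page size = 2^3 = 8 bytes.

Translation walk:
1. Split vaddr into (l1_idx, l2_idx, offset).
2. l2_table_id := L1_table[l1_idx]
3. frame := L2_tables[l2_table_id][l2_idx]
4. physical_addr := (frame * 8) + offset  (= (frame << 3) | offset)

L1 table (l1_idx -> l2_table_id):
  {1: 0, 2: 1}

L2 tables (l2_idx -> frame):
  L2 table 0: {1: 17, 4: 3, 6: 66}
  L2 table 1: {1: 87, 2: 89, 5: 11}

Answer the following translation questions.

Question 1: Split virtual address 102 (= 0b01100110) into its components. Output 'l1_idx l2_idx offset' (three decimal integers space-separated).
vaddr = 102 = 0b01100110
  top 2 bits -> l1_idx = 1
  next 3 bits -> l2_idx = 4
  bottom 3 bits -> offset = 6

Answer: 1 4 6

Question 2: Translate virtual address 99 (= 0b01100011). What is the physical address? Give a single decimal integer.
Answer: 27

Derivation:
vaddr = 99 = 0b01100011
Split: l1_idx=1, l2_idx=4, offset=3
L1[1] = 0
L2[0][4] = 3
paddr = 3 * 8 + 3 = 27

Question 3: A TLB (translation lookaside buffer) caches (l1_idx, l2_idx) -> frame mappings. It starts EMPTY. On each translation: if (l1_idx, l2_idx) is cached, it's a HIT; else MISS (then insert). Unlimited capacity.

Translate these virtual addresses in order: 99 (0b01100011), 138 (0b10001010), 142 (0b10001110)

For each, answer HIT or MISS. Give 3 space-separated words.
Answer: MISS MISS HIT

Derivation:
vaddr=99: (1,4) not in TLB -> MISS, insert
vaddr=138: (2,1) not in TLB -> MISS, insert
vaddr=142: (2,1) in TLB -> HIT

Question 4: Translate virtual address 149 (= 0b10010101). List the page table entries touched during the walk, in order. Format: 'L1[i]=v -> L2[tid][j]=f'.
Answer: L1[2]=1 -> L2[1][2]=89

Derivation:
vaddr = 149 = 0b10010101
Split: l1_idx=2, l2_idx=2, offset=5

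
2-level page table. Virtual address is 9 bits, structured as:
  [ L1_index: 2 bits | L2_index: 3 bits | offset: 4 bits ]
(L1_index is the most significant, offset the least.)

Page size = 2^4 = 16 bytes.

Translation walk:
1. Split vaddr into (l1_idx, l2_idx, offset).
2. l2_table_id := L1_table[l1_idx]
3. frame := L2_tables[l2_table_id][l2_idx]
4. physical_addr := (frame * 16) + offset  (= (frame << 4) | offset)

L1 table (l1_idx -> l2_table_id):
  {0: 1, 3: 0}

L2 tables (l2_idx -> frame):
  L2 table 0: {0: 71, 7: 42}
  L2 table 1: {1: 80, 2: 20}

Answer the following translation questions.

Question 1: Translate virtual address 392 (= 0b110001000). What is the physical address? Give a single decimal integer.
vaddr = 392 = 0b110001000
Split: l1_idx=3, l2_idx=0, offset=8
L1[3] = 0
L2[0][0] = 71
paddr = 71 * 16 + 8 = 1144

Answer: 1144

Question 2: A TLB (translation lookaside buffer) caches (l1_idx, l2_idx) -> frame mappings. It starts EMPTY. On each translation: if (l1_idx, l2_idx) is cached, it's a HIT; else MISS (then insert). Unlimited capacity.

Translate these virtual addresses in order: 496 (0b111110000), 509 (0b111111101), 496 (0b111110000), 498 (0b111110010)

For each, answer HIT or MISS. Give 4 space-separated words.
Answer: MISS HIT HIT HIT

Derivation:
vaddr=496: (3,7) not in TLB -> MISS, insert
vaddr=509: (3,7) in TLB -> HIT
vaddr=496: (3,7) in TLB -> HIT
vaddr=498: (3,7) in TLB -> HIT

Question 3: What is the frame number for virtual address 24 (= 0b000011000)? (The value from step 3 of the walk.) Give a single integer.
vaddr = 24: l1_idx=0, l2_idx=1
L1[0] = 1; L2[1][1] = 80

Answer: 80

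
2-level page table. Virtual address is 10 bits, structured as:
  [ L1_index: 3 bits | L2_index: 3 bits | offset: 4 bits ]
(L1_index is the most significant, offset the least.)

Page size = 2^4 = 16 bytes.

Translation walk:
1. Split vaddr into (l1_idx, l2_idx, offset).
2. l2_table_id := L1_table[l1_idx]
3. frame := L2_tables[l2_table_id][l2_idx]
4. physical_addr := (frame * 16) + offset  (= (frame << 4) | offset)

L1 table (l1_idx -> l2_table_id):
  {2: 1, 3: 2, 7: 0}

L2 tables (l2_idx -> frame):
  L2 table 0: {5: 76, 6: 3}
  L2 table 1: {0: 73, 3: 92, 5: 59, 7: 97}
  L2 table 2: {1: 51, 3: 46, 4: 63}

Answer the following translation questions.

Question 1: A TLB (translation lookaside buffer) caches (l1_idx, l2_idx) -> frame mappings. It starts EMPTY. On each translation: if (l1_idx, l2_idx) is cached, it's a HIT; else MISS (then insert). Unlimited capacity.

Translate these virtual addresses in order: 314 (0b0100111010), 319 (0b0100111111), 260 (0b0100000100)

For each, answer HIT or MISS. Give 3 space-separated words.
vaddr=314: (2,3) not in TLB -> MISS, insert
vaddr=319: (2,3) in TLB -> HIT
vaddr=260: (2,0) not in TLB -> MISS, insert

Answer: MISS HIT MISS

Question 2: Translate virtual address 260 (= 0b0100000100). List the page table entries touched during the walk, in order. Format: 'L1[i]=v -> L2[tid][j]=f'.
Answer: L1[2]=1 -> L2[1][0]=73

Derivation:
vaddr = 260 = 0b0100000100
Split: l1_idx=2, l2_idx=0, offset=4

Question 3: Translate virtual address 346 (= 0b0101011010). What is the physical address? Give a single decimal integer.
Answer: 954

Derivation:
vaddr = 346 = 0b0101011010
Split: l1_idx=2, l2_idx=5, offset=10
L1[2] = 1
L2[1][5] = 59
paddr = 59 * 16 + 10 = 954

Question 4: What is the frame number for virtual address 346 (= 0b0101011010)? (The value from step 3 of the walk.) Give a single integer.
Answer: 59

Derivation:
vaddr = 346: l1_idx=2, l2_idx=5
L1[2] = 1; L2[1][5] = 59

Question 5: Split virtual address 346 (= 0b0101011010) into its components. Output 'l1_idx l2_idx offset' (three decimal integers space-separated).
vaddr = 346 = 0b0101011010
  top 3 bits -> l1_idx = 2
  next 3 bits -> l2_idx = 5
  bottom 4 bits -> offset = 10

Answer: 2 5 10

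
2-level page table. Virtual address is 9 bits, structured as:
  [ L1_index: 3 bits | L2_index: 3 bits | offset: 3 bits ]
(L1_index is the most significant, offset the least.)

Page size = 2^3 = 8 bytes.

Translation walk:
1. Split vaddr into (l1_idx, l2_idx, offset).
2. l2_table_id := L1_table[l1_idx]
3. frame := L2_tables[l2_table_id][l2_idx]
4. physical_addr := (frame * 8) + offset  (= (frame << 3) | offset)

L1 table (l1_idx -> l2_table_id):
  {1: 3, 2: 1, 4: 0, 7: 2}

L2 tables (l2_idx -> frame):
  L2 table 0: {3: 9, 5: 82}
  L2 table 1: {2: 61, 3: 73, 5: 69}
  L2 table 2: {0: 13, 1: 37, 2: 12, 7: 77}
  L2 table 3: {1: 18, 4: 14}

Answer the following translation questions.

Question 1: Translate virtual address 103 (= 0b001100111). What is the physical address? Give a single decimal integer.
Answer: 119

Derivation:
vaddr = 103 = 0b001100111
Split: l1_idx=1, l2_idx=4, offset=7
L1[1] = 3
L2[3][4] = 14
paddr = 14 * 8 + 7 = 119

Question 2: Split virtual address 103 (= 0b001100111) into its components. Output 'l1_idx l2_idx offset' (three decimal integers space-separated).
vaddr = 103 = 0b001100111
  top 3 bits -> l1_idx = 1
  next 3 bits -> l2_idx = 4
  bottom 3 bits -> offset = 7

Answer: 1 4 7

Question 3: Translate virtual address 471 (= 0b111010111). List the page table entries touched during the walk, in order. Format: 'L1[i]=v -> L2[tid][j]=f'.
vaddr = 471 = 0b111010111
Split: l1_idx=7, l2_idx=2, offset=7

Answer: L1[7]=2 -> L2[2][2]=12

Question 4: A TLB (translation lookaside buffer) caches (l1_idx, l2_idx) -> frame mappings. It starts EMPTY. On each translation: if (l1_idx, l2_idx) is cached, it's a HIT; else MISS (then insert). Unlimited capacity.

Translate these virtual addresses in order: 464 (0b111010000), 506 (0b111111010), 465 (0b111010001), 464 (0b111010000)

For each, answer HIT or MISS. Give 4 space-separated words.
Answer: MISS MISS HIT HIT

Derivation:
vaddr=464: (7,2) not in TLB -> MISS, insert
vaddr=506: (7,7) not in TLB -> MISS, insert
vaddr=465: (7,2) in TLB -> HIT
vaddr=464: (7,2) in TLB -> HIT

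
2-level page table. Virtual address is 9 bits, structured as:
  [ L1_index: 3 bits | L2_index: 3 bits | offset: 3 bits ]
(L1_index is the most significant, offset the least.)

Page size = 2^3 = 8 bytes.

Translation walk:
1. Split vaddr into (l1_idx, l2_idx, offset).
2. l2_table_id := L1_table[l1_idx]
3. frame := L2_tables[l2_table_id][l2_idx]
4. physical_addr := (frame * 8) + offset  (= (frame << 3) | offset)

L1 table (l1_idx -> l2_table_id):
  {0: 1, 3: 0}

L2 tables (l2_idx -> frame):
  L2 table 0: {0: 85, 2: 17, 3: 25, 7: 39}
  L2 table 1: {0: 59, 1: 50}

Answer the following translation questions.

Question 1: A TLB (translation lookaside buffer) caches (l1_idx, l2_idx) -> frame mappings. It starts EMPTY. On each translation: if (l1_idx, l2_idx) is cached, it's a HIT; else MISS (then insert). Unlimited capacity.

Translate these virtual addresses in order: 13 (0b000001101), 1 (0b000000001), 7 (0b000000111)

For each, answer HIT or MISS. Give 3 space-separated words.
vaddr=13: (0,1) not in TLB -> MISS, insert
vaddr=1: (0,0) not in TLB -> MISS, insert
vaddr=7: (0,0) in TLB -> HIT

Answer: MISS MISS HIT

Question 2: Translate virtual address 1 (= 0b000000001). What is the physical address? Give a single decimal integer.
vaddr = 1 = 0b000000001
Split: l1_idx=0, l2_idx=0, offset=1
L1[0] = 1
L2[1][0] = 59
paddr = 59 * 8 + 1 = 473

Answer: 473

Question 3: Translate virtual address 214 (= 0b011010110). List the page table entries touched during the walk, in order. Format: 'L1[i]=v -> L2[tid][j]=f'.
Answer: L1[3]=0 -> L2[0][2]=17

Derivation:
vaddr = 214 = 0b011010110
Split: l1_idx=3, l2_idx=2, offset=6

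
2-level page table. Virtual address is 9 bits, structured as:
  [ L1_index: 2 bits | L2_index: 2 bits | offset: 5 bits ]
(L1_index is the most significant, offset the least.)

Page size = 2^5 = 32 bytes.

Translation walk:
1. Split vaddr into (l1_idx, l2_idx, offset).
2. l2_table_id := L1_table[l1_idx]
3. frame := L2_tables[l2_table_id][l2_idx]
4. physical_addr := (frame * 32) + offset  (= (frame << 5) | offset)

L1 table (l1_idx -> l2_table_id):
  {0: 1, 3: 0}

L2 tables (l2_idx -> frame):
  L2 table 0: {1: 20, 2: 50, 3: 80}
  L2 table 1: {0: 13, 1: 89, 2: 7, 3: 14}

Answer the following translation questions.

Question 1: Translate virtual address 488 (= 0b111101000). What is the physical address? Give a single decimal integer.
Answer: 2568

Derivation:
vaddr = 488 = 0b111101000
Split: l1_idx=3, l2_idx=3, offset=8
L1[3] = 0
L2[0][3] = 80
paddr = 80 * 32 + 8 = 2568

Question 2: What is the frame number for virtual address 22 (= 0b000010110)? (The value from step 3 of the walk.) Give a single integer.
Answer: 13

Derivation:
vaddr = 22: l1_idx=0, l2_idx=0
L1[0] = 1; L2[1][0] = 13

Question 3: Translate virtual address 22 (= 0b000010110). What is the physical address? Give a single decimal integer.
Answer: 438

Derivation:
vaddr = 22 = 0b000010110
Split: l1_idx=0, l2_idx=0, offset=22
L1[0] = 1
L2[1][0] = 13
paddr = 13 * 32 + 22 = 438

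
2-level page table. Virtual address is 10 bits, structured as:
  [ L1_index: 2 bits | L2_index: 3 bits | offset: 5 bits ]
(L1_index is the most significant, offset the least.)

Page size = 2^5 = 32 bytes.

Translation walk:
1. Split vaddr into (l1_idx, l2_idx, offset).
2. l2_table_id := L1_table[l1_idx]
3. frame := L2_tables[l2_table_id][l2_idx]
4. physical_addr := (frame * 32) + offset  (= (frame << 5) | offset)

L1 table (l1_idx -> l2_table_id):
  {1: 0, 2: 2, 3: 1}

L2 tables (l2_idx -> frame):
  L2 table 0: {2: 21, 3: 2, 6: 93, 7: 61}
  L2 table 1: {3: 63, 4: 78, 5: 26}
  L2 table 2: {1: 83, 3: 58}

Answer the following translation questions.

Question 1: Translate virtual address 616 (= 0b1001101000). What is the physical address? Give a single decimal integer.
vaddr = 616 = 0b1001101000
Split: l1_idx=2, l2_idx=3, offset=8
L1[2] = 2
L2[2][3] = 58
paddr = 58 * 32 + 8 = 1864

Answer: 1864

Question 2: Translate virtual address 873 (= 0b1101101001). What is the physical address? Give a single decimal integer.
vaddr = 873 = 0b1101101001
Split: l1_idx=3, l2_idx=3, offset=9
L1[3] = 1
L2[1][3] = 63
paddr = 63 * 32 + 9 = 2025

Answer: 2025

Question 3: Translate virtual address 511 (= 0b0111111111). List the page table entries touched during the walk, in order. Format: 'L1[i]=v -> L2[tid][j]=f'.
vaddr = 511 = 0b0111111111
Split: l1_idx=1, l2_idx=7, offset=31

Answer: L1[1]=0 -> L2[0][7]=61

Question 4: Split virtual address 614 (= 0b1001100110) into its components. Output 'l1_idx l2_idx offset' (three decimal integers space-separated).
vaddr = 614 = 0b1001100110
  top 2 bits -> l1_idx = 2
  next 3 bits -> l2_idx = 3
  bottom 5 bits -> offset = 6

Answer: 2 3 6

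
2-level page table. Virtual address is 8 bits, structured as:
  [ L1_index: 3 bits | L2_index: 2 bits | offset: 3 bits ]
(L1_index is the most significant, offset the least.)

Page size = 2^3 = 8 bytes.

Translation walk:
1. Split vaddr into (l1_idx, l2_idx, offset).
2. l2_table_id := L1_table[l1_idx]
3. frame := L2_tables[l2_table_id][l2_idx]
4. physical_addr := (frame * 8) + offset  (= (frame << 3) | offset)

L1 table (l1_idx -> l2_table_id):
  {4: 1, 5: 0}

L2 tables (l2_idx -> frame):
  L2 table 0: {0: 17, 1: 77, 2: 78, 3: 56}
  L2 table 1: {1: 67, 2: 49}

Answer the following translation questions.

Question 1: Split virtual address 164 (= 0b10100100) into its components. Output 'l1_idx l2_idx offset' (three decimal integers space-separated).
vaddr = 164 = 0b10100100
  top 3 bits -> l1_idx = 5
  next 2 bits -> l2_idx = 0
  bottom 3 bits -> offset = 4

Answer: 5 0 4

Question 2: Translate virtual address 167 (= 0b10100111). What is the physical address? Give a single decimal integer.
vaddr = 167 = 0b10100111
Split: l1_idx=5, l2_idx=0, offset=7
L1[5] = 0
L2[0][0] = 17
paddr = 17 * 8 + 7 = 143

Answer: 143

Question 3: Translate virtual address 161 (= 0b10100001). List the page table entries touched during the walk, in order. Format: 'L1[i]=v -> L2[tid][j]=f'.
Answer: L1[5]=0 -> L2[0][0]=17

Derivation:
vaddr = 161 = 0b10100001
Split: l1_idx=5, l2_idx=0, offset=1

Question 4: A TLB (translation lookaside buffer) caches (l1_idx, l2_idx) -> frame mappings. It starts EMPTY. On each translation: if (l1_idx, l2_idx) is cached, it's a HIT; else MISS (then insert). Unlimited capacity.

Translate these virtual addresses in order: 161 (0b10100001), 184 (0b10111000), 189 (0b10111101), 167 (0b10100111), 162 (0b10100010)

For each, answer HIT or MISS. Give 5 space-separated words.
vaddr=161: (5,0) not in TLB -> MISS, insert
vaddr=184: (5,3) not in TLB -> MISS, insert
vaddr=189: (5,3) in TLB -> HIT
vaddr=167: (5,0) in TLB -> HIT
vaddr=162: (5,0) in TLB -> HIT

Answer: MISS MISS HIT HIT HIT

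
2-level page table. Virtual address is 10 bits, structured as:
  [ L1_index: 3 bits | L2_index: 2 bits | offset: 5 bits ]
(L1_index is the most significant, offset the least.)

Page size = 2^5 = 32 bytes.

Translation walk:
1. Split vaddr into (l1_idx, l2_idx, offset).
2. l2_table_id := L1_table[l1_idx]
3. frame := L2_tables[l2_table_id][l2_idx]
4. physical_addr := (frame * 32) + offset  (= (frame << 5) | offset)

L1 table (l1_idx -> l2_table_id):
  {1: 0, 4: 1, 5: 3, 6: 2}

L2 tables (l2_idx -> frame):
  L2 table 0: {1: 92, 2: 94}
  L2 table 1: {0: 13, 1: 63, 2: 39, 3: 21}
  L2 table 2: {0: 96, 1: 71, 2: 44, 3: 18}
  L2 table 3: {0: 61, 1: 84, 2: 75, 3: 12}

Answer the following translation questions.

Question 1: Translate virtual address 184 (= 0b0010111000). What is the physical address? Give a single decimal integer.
vaddr = 184 = 0b0010111000
Split: l1_idx=1, l2_idx=1, offset=24
L1[1] = 0
L2[0][1] = 92
paddr = 92 * 32 + 24 = 2968

Answer: 2968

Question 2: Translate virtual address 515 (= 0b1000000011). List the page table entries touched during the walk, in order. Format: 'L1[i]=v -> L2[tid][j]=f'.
Answer: L1[4]=1 -> L2[1][0]=13

Derivation:
vaddr = 515 = 0b1000000011
Split: l1_idx=4, l2_idx=0, offset=3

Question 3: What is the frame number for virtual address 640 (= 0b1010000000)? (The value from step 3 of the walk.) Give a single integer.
Answer: 61

Derivation:
vaddr = 640: l1_idx=5, l2_idx=0
L1[5] = 3; L2[3][0] = 61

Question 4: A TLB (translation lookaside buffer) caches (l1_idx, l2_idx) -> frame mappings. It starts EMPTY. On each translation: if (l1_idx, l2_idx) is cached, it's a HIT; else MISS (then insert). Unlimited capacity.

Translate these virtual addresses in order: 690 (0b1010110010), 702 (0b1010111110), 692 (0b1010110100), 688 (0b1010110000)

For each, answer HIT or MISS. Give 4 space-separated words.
vaddr=690: (5,1) not in TLB -> MISS, insert
vaddr=702: (5,1) in TLB -> HIT
vaddr=692: (5,1) in TLB -> HIT
vaddr=688: (5,1) in TLB -> HIT

Answer: MISS HIT HIT HIT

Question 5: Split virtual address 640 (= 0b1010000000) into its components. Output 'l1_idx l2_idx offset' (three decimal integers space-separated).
Answer: 5 0 0

Derivation:
vaddr = 640 = 0b1010000000
  top 3 bits -> l1_idx = 5
  next 2 bits -> l2_idx = 0
  bottom 5 bits -> offset = 0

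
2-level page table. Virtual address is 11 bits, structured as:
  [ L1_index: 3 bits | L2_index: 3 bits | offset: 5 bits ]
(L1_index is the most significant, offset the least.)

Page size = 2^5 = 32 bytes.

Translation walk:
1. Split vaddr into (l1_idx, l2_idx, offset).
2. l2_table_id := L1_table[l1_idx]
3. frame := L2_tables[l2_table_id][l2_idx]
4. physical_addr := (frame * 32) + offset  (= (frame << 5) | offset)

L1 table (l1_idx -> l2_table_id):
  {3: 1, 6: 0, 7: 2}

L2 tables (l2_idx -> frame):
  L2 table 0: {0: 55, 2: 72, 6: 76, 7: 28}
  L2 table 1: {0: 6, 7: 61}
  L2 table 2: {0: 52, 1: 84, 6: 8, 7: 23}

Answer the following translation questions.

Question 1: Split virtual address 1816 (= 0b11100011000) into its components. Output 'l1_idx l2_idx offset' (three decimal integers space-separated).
vaddr = 1816 = 0b11100011000
  top 3 bits -> l1_idx = 7
  next 3 bits -> l2_idx = 0
  bottom 5 bits -> offset = 24

Answer: 7 0 24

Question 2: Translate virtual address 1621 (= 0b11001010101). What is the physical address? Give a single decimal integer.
Answer: 2325

Derivation:
vaddr = 1621 = 0b11001010101
Split: l1_idx=6, l2_idx=2, offset=21
L1[6] = 0
L2[0][2] = 72
paddr = 72 * 32 + 21 = 2325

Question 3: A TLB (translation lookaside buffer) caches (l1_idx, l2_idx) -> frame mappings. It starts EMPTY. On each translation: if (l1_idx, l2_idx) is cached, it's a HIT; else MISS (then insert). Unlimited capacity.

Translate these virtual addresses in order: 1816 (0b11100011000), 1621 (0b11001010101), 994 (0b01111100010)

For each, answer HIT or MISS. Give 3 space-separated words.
Answer: MISS MISS MISS

Derivation:
vaddr=1816: (7,0) not in TLB -> MISS, insert
vaddr=1621: (6,2) not in TLB -> MISS, insert
vaddr=994: (3,7) not in TLB -> MISS, insert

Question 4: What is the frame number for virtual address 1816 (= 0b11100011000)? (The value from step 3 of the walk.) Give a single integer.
Answer: 52

Derivation:
vaddr = 1816: l1_idx=7, l2_idx=0
L1[7] = 2; L2[2][0] = 52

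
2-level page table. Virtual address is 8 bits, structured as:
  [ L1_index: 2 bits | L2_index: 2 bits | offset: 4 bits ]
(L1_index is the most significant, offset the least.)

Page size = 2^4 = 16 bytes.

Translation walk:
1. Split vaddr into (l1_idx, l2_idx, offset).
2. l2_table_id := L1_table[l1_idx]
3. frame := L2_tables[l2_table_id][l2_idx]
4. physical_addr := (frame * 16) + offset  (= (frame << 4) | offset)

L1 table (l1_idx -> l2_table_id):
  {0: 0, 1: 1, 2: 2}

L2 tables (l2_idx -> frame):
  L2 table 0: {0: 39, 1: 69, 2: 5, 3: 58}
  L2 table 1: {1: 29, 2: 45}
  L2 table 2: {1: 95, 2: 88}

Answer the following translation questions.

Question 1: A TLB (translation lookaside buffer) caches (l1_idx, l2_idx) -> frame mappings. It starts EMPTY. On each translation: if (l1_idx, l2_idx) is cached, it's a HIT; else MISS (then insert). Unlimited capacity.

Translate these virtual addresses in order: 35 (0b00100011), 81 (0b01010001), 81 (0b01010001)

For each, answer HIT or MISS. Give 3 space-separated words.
vaddr=35: (0,2) not in TLB -> MISS, insert
vaddr=81: (1,1) not in TLB -> MISS, insert
vaddr=81: (1,1) in TLB -> HIT

Answer: MISS MISS HIT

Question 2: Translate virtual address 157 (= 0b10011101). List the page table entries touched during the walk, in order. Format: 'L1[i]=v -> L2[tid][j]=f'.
Answer: L1[2]=2 -> L2[2][1]=95

Derivation:
vaddr = 157 = 0b10011101
Split: l1_idx=2, l2_idx=1, offset=13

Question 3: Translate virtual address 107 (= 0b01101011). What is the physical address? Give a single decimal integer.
vaddr = 107 = 0b01101011
Split: l1_idx=1, l2_idx=2, offset=11
L1[1] = 1
L2[1][2] = 45
paddr = 45 * 16 + 11 = 731

Answer: 731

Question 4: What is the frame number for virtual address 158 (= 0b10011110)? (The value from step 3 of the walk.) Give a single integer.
vaddr = 158: l1_idx=2, l2_idx=1
L1[2] = 2; L2[2][1] = 95

Answer: 95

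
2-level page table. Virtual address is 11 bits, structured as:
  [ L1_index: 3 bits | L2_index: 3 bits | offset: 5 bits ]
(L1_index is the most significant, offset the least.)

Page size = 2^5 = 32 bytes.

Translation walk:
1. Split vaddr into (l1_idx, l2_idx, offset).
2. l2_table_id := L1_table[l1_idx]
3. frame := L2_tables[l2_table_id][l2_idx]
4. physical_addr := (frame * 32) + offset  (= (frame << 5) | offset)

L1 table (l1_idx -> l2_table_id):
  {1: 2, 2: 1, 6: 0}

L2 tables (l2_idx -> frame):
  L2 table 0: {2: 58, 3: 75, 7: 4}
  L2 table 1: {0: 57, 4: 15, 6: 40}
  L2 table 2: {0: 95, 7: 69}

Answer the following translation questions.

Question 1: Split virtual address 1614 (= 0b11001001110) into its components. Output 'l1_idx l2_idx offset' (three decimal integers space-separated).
vaddr = 1614 = 0b11001001110
  top 3 bits -> l1_idx = 6
  next 3 bits -> l2_idx = 2
  bottom 5 bits -> offset = 14

Answer: 6 2 14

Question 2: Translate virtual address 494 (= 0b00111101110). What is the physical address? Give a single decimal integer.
Answer: 2222

Derivation:
vaddr = 494 = 0b00111101110
Split: l1_idx=1, l2_idx=7, offset=14
L1[1] = 2
L2[2][7] = 69
paddr = 69 * 32 + 14 = 2222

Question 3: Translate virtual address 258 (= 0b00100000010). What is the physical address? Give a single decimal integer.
Answer: 3042

Derivation:
vaddr = 258 = 0b00100000010
Split: l1_idx=1, l2_idx=0, offset=2
L1[1] = 2
L2[2][0] = 95
paddr = 95 * 32 + 2 = 3042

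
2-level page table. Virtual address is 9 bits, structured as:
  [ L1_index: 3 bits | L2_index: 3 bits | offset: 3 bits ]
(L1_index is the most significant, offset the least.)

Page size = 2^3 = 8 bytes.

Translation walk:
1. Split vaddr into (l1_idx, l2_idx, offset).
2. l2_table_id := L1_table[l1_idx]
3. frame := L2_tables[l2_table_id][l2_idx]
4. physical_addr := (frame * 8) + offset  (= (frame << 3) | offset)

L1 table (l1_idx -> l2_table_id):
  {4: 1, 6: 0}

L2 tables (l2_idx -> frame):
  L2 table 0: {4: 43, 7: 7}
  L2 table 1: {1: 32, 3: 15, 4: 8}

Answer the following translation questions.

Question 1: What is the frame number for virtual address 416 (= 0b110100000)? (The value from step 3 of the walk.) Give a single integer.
vaddr = 416: l1_idx=6, l2_idx=4
L1[6] = 0; L2[0][4] = 43

Answer: 43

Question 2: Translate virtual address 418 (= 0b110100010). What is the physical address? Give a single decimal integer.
vaddr = 418 = 0b110100010
Split: l1_idx=6, l2_idx=4, offset=2
L1[6] = 0
L2[0][4] = 43
paddr = 43 * 8 + 2 = 346

Answer: 346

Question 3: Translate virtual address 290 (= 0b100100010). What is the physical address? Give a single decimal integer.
vaddr = 290 = 0b100100010
Split: l1_idx=4, l2_idx=4, offset=2
L1[4] = 1
L2[1][4] = 8
paddr = 8 * 8 + 2 = 66

Answer: 66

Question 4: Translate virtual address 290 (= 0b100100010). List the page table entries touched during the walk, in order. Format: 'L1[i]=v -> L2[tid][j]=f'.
Answer: L1[4]=1 -> L2[1][4]=8

Derivation:
vaddr = 290 = 0b100100010
Split: l1_idx=4, l2_idx=4, offset=2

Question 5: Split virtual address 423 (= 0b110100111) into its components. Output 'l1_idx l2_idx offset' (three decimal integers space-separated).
vaddr = 423 = 0b110100111
  top 3 bits -> l1_idx = 6
  next 3 bits -> l2_idx = 4
  bottom 3 bits -> offset = 7

Answer: 6 4 7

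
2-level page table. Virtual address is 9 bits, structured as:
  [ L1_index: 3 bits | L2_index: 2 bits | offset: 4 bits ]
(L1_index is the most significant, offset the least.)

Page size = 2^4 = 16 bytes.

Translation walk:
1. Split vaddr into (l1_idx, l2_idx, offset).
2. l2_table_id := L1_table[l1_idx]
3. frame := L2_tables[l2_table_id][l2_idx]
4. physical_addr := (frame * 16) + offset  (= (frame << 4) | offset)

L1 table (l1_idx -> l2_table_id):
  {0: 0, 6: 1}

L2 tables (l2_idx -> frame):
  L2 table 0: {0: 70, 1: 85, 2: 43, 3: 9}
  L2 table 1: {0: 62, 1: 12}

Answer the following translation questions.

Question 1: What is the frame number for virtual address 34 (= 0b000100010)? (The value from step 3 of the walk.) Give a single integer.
Answer: 43

Derivation:
vaddr = 34: l1_idx=0, l2_idx=2
L1[0] = 0; L2[0][2] = 43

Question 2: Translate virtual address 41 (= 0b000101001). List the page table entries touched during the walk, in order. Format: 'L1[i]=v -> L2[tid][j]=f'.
Answer: L1[0]=0 -> L2[0][2]=43

Derivation:
vaddr = 41 = 0b000101001
Split: l1_idx=0, l2_idx=2, offset=9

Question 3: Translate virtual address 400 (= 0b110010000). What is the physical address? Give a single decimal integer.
Answer: 192

Derivation:
vaddr = 400 = 0b110010000
Split: l1_idx=6, l2_idx=1, offset=0
L1[6] = 1
L2[1][1] = 12
paddr = 12 * 16 + 0 = 192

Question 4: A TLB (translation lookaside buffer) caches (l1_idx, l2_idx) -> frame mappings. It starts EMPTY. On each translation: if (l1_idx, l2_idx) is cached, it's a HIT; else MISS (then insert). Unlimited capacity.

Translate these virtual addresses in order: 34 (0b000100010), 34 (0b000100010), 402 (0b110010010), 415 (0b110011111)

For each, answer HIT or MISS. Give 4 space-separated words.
Answer: MISS HIT MISS HIT

Derivation:
vaddr=34: (0,2) not in TLB -> MISS, insert
vaddr=34: (0,2) in TLB -> HIT
vaddr=402: (6,1) not in TLB -> MISS, insert
vaddr=415: (6,1) in TLB -> HIT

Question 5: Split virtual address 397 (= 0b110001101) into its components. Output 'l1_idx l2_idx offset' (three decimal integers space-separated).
Answer: 6 0 13

Derivation:
vaddr = 397 = 0b110001101
  top 3 bits -> l1_idx = 6
  next 2 bits -> l2_idx = 0
  bottom 4 bits -> offset = 13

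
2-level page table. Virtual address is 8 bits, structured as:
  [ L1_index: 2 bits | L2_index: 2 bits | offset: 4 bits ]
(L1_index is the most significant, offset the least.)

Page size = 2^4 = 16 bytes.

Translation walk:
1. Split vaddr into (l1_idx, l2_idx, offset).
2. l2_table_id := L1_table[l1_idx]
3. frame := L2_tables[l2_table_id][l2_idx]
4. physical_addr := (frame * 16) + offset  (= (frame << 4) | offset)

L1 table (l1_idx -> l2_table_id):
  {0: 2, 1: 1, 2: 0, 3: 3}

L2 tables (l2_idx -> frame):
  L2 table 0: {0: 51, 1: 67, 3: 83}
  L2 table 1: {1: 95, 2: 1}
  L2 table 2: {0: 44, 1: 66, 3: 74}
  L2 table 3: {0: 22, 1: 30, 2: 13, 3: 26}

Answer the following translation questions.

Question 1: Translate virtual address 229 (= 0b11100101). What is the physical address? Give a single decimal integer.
Answer: 213

Derivation:
vaddr = 229 = 0b11100101
Split: l1_idx=3, l2_idx=2, offset=5
L1[3] = 3
L2[3][2] = 13
paddr = 13 * 16 + 5 = 213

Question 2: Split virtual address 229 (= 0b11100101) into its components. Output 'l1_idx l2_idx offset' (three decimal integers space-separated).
vaddr = 229 = 0b11100101
  top 2 bits -> l1_idx = 3
  next 2 bits -> l2_idx = 2
  bottom 4 bits -> offset = 5

Answer: 3 2 5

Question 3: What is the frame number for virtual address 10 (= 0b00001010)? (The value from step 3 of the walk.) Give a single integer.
vaddr = 10: l1_idx=0, l2_idx=0
L1[0] = 2; L2[2][0] = 44

Answer: 44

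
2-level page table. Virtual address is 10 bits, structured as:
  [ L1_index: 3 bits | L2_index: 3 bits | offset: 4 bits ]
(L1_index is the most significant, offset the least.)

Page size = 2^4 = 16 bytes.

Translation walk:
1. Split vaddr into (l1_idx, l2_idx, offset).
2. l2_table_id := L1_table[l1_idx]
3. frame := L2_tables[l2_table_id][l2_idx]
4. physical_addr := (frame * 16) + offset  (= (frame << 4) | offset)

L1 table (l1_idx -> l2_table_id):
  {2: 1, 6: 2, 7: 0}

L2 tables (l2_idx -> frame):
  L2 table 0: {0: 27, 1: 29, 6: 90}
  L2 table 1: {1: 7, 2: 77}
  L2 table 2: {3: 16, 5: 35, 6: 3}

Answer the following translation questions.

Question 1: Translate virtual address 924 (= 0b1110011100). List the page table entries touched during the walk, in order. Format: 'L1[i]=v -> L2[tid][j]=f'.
vaddr = 924 = 0b1110011100
Split: l1_idx=7, l2_idx=1, offset=12

Answer: L1[7]=0 -> L2[0][1]=29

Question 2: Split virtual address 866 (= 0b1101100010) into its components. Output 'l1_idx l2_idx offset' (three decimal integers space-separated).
Answer: 6 6 2

Derivation:
vaddr = 866 = 0b1101100010
  top 3 bits -> l1_idx = 6
  next 3 bits -> l2_idx = 6
  bottom 4 bits -> offset = 2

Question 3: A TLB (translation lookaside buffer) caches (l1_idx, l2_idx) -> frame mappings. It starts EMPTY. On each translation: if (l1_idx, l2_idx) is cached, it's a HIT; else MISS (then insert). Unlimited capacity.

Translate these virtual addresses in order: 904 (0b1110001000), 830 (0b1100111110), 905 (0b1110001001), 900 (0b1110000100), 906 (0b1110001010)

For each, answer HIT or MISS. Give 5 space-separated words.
Answer: MISS MISS HIT HIT HIT

Derivation:
vaddr=904: (7,0) not in TLB -> MISS, insert
vaddr=830: (6,3) not in TLB -> MISS, insert
vaddr=905: (7,0) in TLB -> HIT
vaddr=900: (7,0) in TLB -> HIT
vaddr=906: (7,0) in TLB -> HIT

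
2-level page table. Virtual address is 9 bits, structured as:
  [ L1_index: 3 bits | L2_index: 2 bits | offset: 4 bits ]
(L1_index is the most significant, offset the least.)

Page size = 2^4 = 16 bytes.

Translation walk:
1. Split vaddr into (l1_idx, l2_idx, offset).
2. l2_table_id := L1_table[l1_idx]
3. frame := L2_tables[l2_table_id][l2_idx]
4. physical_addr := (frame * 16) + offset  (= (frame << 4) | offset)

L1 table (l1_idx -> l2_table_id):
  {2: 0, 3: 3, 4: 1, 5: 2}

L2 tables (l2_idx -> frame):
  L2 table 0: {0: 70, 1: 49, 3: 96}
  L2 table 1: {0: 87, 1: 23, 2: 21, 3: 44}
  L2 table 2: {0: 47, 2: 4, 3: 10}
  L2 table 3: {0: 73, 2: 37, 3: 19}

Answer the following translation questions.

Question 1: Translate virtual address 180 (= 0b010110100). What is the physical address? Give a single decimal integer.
Answer: 1540

Derivation:
vaddr = 180 = 0b010110100
Split: l1_idx=2, l2_idx=3, offset=4
L1[2] = 0
L2[0][3] = 96
paddr = 96 * 16 + 4 = 1540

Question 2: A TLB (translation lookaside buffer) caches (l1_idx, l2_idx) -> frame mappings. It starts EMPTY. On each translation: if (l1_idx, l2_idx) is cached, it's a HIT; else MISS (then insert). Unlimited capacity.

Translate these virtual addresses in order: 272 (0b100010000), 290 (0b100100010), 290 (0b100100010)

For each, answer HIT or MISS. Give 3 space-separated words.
Answer: MISS MISS HIT

Derivation:
vaddr=272: (4,1) not in TLB -> MISS, insert
vaddr=290: (4,2) not in TLB -> MISS, insert
vaddr=290: (4,2) in TLB -> HIT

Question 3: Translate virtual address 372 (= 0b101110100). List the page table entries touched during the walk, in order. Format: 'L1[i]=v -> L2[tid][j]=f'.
vaddr = 372 = 0b101110100
Split: l1_idx=5, l2_idx=3, offset=4

Answer: L1[5]=2 -> L2[2][3]=10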